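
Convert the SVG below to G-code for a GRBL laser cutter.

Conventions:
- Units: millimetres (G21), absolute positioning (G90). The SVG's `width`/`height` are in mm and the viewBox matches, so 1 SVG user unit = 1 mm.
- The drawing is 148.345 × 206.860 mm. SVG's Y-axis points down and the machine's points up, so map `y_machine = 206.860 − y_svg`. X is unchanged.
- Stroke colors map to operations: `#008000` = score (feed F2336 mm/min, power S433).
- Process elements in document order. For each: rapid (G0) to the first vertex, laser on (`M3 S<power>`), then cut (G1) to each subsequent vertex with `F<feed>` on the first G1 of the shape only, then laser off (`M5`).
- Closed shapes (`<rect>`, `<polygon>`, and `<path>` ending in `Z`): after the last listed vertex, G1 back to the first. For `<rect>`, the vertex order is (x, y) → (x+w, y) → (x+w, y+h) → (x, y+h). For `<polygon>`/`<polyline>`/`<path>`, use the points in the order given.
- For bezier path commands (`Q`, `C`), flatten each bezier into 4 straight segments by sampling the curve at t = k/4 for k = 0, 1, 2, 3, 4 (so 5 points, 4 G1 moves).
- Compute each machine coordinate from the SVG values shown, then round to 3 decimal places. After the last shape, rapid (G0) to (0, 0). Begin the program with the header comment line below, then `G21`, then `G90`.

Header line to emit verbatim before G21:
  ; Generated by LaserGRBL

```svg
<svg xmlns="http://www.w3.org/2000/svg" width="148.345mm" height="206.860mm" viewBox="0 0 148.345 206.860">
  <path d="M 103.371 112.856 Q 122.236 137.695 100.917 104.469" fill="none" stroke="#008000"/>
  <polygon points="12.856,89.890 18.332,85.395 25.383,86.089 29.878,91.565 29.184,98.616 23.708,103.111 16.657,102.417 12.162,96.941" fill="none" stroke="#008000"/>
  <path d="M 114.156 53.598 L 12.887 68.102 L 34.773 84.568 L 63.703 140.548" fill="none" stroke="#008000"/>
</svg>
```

; Generated by LaserGRBL
G21
G90
G0 X103.371 Y94.004
M3 S433
G1 X110.292 Y85.214 F2336
G1 X112.190 Y83.681
G1 X109.065 Y89.407
G1 X100.917 Y102.391
M5
G0 X12.856 Y116.970
M3 S433
G1 X18.332 Y121.465 F2336
G1 X25.383 Y120.771
G1 X29.878 Y115.295
G1 X29.184 Y108.244
G1 X23.708 Y103.749
G1 X16.657 Y104.443
G1 X12.162 Y109.919
G1 X12.856 Y116.970
M5
G0 X114.156 Y153.262
M3 S433
G1 X12.887 Y138.758 F2336
G1 X34.773 Y122.292
G1 X63.703 Y66.312
M5
G0 X0.000 Y0.000

Since the viewBox matches the mm dimensions, user units are millimetres directly. The only transform is the Y-flip y_m = 206.860 − y_svg.

Shape 1 is a quadratic bezier drawn with `<path>`. Its stroke #008000 means score at S433, F2336. After flipping Y the toolpath is (103.371,94.004) → (110.292,85.214) → (112.190,83.681) → (109.065,89.407) → (100.917,102.391).

Shape 2 is a regular polygon drawn with `<polygon>`. Its stroke #008000 means score at S433, F2336. After flipping Y the toolpath is (12.856,116.970) → (18.332,121.465) → (25.383,120.771) → (29.878,115.295) → (29.184,108.244) → (23.708,103.749) → (16.657,104.443) → (12.162,109.919) → (12.856,116.970), returning to the start.

Shape 3 is a open polyline drawn with `<path>`. Its stroke #008000 means score at S433, F2336. After flipping Y the toolpath is (114.156,153.262) → (12.887,138.758) → (34.773,122.292) → (63.703,66.312).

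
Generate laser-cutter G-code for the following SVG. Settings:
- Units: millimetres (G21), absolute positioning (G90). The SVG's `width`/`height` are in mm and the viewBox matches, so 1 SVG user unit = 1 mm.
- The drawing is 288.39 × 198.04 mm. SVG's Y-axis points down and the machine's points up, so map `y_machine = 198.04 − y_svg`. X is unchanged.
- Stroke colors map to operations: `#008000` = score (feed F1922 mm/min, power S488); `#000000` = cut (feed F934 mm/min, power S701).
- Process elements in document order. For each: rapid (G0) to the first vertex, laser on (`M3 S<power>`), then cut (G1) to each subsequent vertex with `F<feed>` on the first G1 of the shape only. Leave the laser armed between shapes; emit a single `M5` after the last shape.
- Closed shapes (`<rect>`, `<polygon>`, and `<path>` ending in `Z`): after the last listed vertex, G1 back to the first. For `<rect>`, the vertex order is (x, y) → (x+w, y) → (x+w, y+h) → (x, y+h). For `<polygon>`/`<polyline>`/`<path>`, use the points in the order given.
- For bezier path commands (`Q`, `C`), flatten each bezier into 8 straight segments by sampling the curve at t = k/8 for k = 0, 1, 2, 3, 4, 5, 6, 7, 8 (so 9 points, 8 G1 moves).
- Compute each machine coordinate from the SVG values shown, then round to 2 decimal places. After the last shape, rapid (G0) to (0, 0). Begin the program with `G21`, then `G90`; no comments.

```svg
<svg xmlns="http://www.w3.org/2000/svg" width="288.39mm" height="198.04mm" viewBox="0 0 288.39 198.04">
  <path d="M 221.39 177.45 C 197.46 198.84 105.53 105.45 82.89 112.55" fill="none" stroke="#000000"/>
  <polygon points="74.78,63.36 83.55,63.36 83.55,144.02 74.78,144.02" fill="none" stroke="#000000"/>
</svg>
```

G21
G90
G0 X221.39 Y20.59
M3 S701
G1 X209.50 Y17.53 F934
G1 X192.84 Y22.71
G1 X173.02 Y33.60
G1 X151.66 Y47.68
G1 X130.35 Y62.44
G1 X110.72 Y75.34
G1 X94.36 Y83.86
G1 X82.89 Y85.49
G0 X74.78 Y134.68
M3 S701
G1 X83.55 Y134.68 F934
G1 X83.55 Y54.02
G1 X74.78 Y54.02
G1 X74.78 Y134.68
M5
G0 X0.00 Y0.00

1 u = 1 mm; y_m = 198.04 − y.

[1] `<path>` cubic bezier, #000000→cut S701 F934: (221.39,20.59) → (209.50,17.53) → (192.84,22.71) → (173.02,33.60) → (151.66,47.68) → (130.35,62.44) → (110.72,75.34) → (94.36,83.86) → (82.89,85.49)

[2] `<polygon>` rectangle, #000000→cut S701 F934: (74.78,134.68) → (83.55,134.68) → (83.55,54.02) → (74.78,54.02) → (74.78,134.68) (closed)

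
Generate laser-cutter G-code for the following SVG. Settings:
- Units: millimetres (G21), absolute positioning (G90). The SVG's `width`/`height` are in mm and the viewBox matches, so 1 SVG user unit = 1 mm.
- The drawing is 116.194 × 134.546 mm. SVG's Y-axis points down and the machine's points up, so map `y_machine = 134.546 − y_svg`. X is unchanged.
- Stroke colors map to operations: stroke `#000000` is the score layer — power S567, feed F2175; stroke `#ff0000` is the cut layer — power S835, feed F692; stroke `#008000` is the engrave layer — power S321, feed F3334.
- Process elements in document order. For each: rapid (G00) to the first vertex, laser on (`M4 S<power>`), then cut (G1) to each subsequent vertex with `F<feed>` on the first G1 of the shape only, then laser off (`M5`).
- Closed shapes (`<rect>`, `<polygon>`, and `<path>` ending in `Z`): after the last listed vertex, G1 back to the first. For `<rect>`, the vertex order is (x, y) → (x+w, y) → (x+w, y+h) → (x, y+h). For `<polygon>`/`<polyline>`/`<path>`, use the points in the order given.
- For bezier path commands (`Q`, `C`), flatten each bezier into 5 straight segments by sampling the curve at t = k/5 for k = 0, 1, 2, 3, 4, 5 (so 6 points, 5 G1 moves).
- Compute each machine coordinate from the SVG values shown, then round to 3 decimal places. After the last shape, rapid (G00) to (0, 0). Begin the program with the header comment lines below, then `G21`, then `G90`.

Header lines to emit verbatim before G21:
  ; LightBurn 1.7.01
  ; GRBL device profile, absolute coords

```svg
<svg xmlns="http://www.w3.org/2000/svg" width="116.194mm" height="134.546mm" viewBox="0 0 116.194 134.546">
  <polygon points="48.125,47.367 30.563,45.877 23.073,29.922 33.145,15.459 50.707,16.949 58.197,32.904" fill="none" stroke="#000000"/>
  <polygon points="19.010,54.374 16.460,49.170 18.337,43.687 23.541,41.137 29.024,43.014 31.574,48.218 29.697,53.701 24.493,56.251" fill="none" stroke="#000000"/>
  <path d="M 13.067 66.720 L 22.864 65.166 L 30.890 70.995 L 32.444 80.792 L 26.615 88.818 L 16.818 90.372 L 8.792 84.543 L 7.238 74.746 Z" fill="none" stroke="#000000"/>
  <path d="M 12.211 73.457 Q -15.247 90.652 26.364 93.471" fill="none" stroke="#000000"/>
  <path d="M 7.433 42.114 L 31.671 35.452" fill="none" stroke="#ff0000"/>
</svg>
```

; LightBurn 1.7.01
; GRBL device profile, absolute coords
G21
G90
G00 X48.125 Y87.179
M4 S567
G1 X30.563 Y88.669 F2175
G1 X23.073 Y104.624
G1 X33.145 Y119.087
G1 X50.707 Y117.597
G1 X58.197 Y101.642
G1 X48.125 Y87.179
M5
G00 X19.010 Y80.172
M4 S567
G1 X16.460 Y85.376 F2175
G1 X18.337 Y90.859
G1 X23.541 Y93.409
G1 X29.024 Y91.532
G1 X31.574 Y86.328
G1 X29.697 Y80.845
G1 X24.493 Y78.295
G1 X19.010 Y80.172
M5
G00 X13.067 Y67.826
M4 S567
G1 X22.864 Y69.380 F2175
G1 X30.890 Y63.551
G1 X32.444 Y53.754
G1 X26.615 Y45.728
G1 X16.818 Y44.174
G1 X8.792 Y50.003
G1 X7.238 Y59.800
G1 X13.067 Y67.826
M5
G00 X12.211 Y61.089
M4 S567
G1 X3.991 Y54.786 F2175
G1 X1.296 Y49.633
G1 X4.126 Y45.630
G1 X12.482 Y42.778
G1 X26.364 Y41.075
M5
G00 X7.433 Y92.432
M4 S835
G1 X31.671 Y99.094 F692
M5
G00 X0.000 Y0.000

1 u = 1 mm; y_m = 134.546 − y.

[1] `<polygon>` regular polygon, #000000→score S567 F2175: (48.125,87.179) → (30.563,88.669) → (23.073,104.624) → (33.145,119.087) → (50.707,117.597) → (58.197,101.642) → (48.125,87.179) (closed)

[2] `<polygon>` regular polygon, #000000→score S567 F2175: (19.010,80.172) → (16.460,85.376) → (18.337,90.859) → (23.541,93.409) → (29.024,91.532) → (31.574,86.328) → (29.697,80.845) → (24.493,78.295) → (19.010,80.172) (closed)

[3] `<path>` regular polygon, #000000→score S567 F2175: (13.067,67.826) → (22.864,69.380) → (30.890,63.551) → (32.444,53.754) → (26.615,45.728) → (16.818,44.174) → (8.792,50.003) → (7.238,59.800) → (13.067,67.826) (closed)

[4] `<path>` quadratic bezier, #000000→score S567 F2175: (12.211,61.089) → (3.991,54.786) → (1.296,49.633) → (4.126,45.630) → (12.482,42.778) → (26.364,41.075)

[5] `<path>` line segment, #ff0000→cut S835 F692: (7.433,92.432) → (31.671,99.094)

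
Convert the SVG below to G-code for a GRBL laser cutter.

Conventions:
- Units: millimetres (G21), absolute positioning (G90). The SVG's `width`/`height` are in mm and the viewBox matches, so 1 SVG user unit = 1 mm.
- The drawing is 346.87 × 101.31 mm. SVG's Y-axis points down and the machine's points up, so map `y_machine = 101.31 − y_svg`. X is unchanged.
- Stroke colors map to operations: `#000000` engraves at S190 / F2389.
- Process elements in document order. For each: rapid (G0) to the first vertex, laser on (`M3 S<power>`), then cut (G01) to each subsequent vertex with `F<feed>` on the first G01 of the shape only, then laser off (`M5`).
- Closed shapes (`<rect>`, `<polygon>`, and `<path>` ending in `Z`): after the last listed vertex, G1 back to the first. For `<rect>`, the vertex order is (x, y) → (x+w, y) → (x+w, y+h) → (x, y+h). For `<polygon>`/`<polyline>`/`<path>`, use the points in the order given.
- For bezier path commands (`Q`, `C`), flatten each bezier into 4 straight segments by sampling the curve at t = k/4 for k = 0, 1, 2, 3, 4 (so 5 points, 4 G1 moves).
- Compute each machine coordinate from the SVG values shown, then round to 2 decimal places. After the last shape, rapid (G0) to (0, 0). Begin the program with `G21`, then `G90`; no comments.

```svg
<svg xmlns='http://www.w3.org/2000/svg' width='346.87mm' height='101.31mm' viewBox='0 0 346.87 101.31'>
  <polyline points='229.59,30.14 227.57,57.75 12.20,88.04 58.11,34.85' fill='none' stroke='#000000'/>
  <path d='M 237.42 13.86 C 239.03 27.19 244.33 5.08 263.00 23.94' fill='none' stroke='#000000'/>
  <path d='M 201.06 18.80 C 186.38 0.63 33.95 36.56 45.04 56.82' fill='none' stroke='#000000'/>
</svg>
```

G21
G90
G0 X229.59 Y71.17
M3 S190
G01 X227.57 Y43.56 F2389
G01 X12.20 Y13.27
G01 X58.11 Y66.46
M5
G0 X237.42 Y87.45
M3 S190
G01 X239.47 Y82.90 F2389
G01 X243.81 Y84.48
G01 X251.35 Y85.03
G01 X263.00 Y77.37
M5
G0 X201.06 Y82.51
M3 S190
G01 X168.93 Y87.08 F2389
G01 X113.39 Y77.91
G01 X62.68 Y61.53
G01 X45.04 Y44.49
M5
G0 X0.00 Y0.00

Since the viewBox matches the mm dimensions, user units are millimetres directly. The only transform is the Y-flip y_m = 101.31 − y_svg.

Shape 1 is a open polyline drawn with `<polyline>`. Its stroke #000000 means engrave at S190, F2389. After flipping Y the toolpath is (229.59,71.17) → (227.57,43.56) → (12.20,13.27) → (58.11,66.46).

Shape 2 is a cubic bezier drawn with `<path>`. Its stroke #000000 means engrave at S190, F2389. After flipping Y the toolpath is (237.42,87.45) → (239.47,82.90) → (243.81,84.48) → (251.35,85.03) → (263.00,77.37).

Shape 3 is a cubic bezier drawn with `<path>`. Its stroke #000000 means engrave at S190, F2389. After flipping Y the toolpath is (201.06,82.51) → (168.93,87.08) → (113.39,77.91) → (62.68,61.53) → (45.04,44.49).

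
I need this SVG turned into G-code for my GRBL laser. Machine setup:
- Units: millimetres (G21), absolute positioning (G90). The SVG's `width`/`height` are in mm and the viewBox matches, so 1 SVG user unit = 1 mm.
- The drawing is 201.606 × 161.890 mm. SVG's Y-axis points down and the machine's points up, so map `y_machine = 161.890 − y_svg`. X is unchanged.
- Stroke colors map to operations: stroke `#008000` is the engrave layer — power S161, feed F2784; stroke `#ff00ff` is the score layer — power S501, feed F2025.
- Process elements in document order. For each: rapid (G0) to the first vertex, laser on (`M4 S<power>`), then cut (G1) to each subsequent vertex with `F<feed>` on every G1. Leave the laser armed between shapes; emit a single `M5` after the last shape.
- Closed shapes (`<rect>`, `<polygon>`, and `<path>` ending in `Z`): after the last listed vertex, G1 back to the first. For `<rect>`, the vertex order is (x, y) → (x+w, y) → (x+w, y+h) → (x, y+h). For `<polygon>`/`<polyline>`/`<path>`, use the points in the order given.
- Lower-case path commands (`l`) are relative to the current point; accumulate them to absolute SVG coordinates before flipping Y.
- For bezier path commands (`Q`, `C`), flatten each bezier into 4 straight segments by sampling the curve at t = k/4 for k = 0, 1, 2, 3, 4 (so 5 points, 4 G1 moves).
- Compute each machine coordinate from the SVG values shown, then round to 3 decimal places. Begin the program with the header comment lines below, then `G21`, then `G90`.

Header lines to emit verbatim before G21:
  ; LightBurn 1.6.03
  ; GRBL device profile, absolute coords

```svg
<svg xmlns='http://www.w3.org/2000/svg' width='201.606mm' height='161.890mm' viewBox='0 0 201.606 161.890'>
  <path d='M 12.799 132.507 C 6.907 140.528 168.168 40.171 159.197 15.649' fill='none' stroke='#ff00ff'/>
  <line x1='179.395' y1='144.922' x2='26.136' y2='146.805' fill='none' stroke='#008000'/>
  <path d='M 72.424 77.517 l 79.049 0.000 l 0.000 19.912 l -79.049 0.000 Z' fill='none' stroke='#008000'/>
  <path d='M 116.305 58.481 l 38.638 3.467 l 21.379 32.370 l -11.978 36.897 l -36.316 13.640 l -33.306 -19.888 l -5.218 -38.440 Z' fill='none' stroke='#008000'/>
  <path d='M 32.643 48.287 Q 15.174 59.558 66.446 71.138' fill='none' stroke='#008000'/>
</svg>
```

; LightBurn 1.6.03
; GRBL device profile, absolute coords
G21
G90
G0 X12.799 Y29.383
M4 S501
G1 X34.450 Y40.810 F2025
G1 X87.153 Y75.608 F2025
G1 X139.278 Y116.509 F2025
G1 X159.197 Y146.241 F2025
G0 X179.395 Y16.968
M4 S161
G1 X26.136 Y15.085 F2784
G0 X72.424 Y84.373
M4 S161
G1 X151.473 Y84.373 F2784
G1 X151.473 Y64.461 F2784
G1 X72.424 Y64.461 F2784
G1 X72.424 Y84.373 F2784
G0 X116.305 Y103.409
M4 S161
G1 X154.943 Y99.942 F2784
G1 X176.322 Y67.572 F2784
G1 X164.344 Y30.675 F2784
G1 X128.028 Y17.035 F2784
G1 X94.722 Y36.923 F2784
G1 X89.504 Y75.363 F2784
G1 X116.305 Y103.409 F2784
G0 X32.643 Y113.603
M4 S161
G1 X28.205 Y107.948 F2784
G1 X32.359 Y102.255 F2784
G1 X45.106 Y96.523 F2784
G1 X66.446 Y90.752 F2784
M5

1 u = 1 mm; y_m = 161.890 − y.

[1] `<path>` cubic bezier, #ff00ff→score S501 F2025: (12.799,29.383) → (34.450,40.810) → (87.153,75.608) → (139.278,116.509) → (159.197,146.241)

[2] `<line>` line segment, #008000→engrave S161 F2784: (179.395,16.968) → (26.136,15.085)

[3] `<path>` rectangle, #008000→engrave S161 F2784: (72.424,84.373) → (151.473,84.373) → (151.473,64.461) → (72.424,64.461) → (72.424,84.373) (closed)

[4] `<path>` regular polygon, #008000→engrave S161 F2784: (116.305,103.409) → (154.943,99.942) → (176.322,67.572) → (164.344,30.675) → (128.028,17.035) → (94.722,36.923) → (89.504,75.363) → (116.305,103.409) (closed)

[5] `<path>` quadratic bezier, #008000→engrave S161 F2784: (32.643,113.603) → (28.205,107.948) → (32.359,102.255) → (45.106,96.523) → (66.446,90.752)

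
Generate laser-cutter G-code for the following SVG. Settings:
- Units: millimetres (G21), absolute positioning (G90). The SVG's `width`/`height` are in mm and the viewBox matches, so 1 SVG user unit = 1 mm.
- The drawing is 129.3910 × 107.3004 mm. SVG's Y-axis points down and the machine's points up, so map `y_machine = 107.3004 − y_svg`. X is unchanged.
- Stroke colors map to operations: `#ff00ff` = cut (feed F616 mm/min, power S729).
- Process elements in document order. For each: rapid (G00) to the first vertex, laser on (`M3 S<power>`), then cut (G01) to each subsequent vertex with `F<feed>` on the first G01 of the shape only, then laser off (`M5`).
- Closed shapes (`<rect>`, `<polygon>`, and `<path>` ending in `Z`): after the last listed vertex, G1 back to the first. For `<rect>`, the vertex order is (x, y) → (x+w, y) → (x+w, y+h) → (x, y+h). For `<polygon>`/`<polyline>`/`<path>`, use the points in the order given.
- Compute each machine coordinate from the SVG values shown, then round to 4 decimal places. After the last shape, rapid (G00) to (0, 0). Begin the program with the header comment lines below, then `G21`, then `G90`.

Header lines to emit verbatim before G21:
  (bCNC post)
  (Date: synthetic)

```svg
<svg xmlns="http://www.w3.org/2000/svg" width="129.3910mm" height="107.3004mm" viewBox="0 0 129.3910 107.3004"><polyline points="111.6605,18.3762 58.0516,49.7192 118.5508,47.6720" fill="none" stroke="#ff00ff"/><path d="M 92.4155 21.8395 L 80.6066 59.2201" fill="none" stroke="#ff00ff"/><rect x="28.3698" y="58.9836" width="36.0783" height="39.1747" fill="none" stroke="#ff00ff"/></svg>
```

Since the viewBox matches the mm dimensions, user units are millimetres directly. The only transform is the Y-flip y_m = 107.3004 − y_svg.

Shape 1 is a open polyline drawn with `<polyline>`. Its stroke #ff00ff means cut at S729, F616. After flipping Y the toolpath is (111.6605,88.9242) → (58.0516,57.5812) → (118.5508,59.6284).

Shape 2 is a line segment drawn with `<path>`. Its stroke #ff00ff means cut at S729, F616. After flipping Y the toolpath is (92.4155,85.4609) → (80.6066,48.0803).

Shape 3 is a rectangle drawn with `<rect>`. Its stroke #ff00ff means cut at S729, F616. After flipping Y the toolpath is (28.3698,48.3168) → (64.4481,48.3168) → (64.4481,9.1421) → (28.3698,9.1421) → (28.3698,48.3168), returning to the start.

(bCNC post)
(Date: synthetic)
G21
G90
G00 X111.6605 Y88.9242
M3 S729
G01 X58.0516 Y57.5812 F616
G01 X118.5508 Y59.6284
M5
G00 X92.4155 Y85.4609
M3 S729
G01 X80.6066 Y48.0803 F616
M5
G00 X28.3698 Y48.3168
M3 S729
G01 X64.4481 Y48.3168 F616
G01 X64.4481 Y9.1421
G01 X28.3698 Y9.1421
G01 X28.3698 Y48.3168
M5
G00 X0.0000 Y0.0000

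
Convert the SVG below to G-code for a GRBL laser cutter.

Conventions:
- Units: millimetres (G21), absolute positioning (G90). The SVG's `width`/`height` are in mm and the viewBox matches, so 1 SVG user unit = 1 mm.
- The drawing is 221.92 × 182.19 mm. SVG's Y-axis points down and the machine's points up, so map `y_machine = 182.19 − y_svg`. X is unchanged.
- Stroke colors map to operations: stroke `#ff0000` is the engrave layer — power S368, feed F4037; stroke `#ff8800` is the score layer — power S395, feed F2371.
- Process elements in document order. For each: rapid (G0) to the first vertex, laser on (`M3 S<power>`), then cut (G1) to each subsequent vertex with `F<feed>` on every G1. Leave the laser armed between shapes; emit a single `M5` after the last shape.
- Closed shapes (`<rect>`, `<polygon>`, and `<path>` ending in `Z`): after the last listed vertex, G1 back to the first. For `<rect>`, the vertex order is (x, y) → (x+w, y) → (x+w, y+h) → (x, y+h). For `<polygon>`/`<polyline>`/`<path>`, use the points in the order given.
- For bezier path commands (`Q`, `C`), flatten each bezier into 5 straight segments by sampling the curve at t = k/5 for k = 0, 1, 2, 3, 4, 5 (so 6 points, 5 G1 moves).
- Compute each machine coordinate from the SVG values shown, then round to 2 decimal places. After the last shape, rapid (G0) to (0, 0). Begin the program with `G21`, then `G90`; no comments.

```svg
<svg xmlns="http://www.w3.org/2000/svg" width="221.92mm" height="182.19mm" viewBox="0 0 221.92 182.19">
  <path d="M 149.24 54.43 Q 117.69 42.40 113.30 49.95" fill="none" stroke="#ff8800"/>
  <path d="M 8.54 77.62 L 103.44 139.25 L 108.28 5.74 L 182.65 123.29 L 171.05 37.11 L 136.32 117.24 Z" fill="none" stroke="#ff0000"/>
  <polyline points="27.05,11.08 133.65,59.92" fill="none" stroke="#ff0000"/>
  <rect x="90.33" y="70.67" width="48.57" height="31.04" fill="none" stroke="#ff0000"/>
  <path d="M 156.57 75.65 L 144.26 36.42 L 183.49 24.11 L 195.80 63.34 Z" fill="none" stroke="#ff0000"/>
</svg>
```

Since the viewBox matches the mm dimensions, user units are millimetres directly. The only transform is the Y-flip y_m = 182.19 − y_svg.

Shape 1 is a quadratic bezier drawn with `<path>`. Its stroke #ff8800 means score at S395, F2371. After flipping Y the toolpath is (149.24,127.76) → (137.71,131.79) → (128.35,134.25) → (121.16,135.15) → (116.14,134.48) → (113.30,132.24).

Shape 2 is a closed polygon drawn with `<path>`. Its stroke #ff0000 means engrave at S368, F4037. After flipping Y the toolpath is (8.54,104.57) → (103.44,42.94) → (108.28,176.45) → (182.65,58.90) → (171.05,145.08) → (136.32,64.95) → (8.54,104.57), returning to the start.

Shape 3 is a line segment drawn with `<polyline>`. Its stroke #ff0000 means engrave at S368, F4037. After flipping Y the toolpath is (27.05,171.11) → (133.65,122.27).

Shape 4 is a rectangle drawn with `<rect>`. Its stroke #ff0000 means engrave at S368, F4037. After flipping Y the toolpath is (90.33,111.52) → (138.90,111.52) → (138.90,80.48) → (90.33,80.48) → (90.33,111.52), returning to the start.

Shape 5 is a regular polygon drawn with `<path>`. Its stroke #ff0000 means engrave at S368, F4037. After flipping Y the toolpath is (156.57,106.54) → (144.26,145.77) → (183.49,158.08) → (195.80,118.85) → (156.57,106.54), returning to the start.

G21
G90
G0 X149.24 Y127.76
M3 S395
G1 X137.71 Y131.79 F2371
G1 X128.35 Y134.25 F2371
G1 X121.16 Y135.15 F2371
G1 X116.14 Y134.48 F2371
G1 X113.30 Y132.24 F2371
G0 X8.54 Y104.57
M3 S368
G1 X103.44 Y42.94 F4037
G1 X108.28 Y176.45 F4037
G1 X182.65 Y58.90 F4037
G1 X171.05 Y145.08 F4037
G1 X136.32 Y64.95 F4037
G1 X8.54 Y104.57 F4037
G0 X27.05 Y171.11
M3 S368
G1 X133.65 Y122.27 F4037
G0 X90.33 Y111.52
M3 S368
G1 X138.90 Y111.52 F4037
G1 X138.90 Y80.48 F4037
G1 X90.33 Y80.48 F4037
G1 X90.33 Y111.52 F4037
G0 X156.57 Y106.54
M3 S368
G1 X144.26 Y145.77 F4037
G1 X183.49 Y158.08 F4037
G1 X195.80 Y118.85 F4037
G1 X156.57 Y106.54 F4037
M5
G0 X0.00 Y0.00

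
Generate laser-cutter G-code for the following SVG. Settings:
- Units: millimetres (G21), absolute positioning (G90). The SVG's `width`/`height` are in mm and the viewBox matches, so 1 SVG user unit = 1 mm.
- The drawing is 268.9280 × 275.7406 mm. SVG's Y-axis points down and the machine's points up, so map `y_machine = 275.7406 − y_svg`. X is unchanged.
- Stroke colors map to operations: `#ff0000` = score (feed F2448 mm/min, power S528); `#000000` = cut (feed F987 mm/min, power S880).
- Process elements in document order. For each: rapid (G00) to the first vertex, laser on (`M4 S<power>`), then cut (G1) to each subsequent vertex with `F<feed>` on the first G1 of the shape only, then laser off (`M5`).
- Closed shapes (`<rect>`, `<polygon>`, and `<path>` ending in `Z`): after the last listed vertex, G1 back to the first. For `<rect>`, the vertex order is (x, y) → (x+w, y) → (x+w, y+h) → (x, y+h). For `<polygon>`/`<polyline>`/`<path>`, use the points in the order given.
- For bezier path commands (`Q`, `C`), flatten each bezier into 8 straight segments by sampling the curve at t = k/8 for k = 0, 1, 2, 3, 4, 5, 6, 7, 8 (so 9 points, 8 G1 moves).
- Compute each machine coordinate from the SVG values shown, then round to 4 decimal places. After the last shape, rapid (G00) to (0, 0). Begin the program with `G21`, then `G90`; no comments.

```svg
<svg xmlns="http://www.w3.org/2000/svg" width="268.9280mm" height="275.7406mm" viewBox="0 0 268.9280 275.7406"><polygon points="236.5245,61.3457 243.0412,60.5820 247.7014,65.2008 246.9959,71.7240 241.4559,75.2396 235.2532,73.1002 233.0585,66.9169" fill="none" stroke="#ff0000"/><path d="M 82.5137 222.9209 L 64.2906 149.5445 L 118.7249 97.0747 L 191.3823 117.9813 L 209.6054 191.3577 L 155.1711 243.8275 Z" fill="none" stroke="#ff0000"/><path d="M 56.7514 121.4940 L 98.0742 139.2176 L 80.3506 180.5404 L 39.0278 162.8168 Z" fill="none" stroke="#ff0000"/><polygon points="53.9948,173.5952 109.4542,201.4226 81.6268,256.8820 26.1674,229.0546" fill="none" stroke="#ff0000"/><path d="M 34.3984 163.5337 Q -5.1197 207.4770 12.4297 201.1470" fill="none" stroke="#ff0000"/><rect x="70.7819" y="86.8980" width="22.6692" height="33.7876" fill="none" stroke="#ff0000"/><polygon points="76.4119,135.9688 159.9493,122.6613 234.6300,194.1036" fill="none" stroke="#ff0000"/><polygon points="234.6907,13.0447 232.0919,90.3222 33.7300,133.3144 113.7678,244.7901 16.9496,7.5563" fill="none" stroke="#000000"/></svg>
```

viewBox `0 0 268.9280 275.7406` with mm width/height → 1 unit = 1 mm. Flip: y_m = 275.7406 − y_svg.

**Shape 1** — `<polygon>` regular polygon, stroke `#ff0000` → score (S528, F2448). Machine vertices: (236.5245,214.3949) → (243.0412,215.1586) → (247.7014,210.5398) → (246.9959,204.0166) → (241.4559,200.5010) → (235.2532,202.6404) → (233.0585,208.8237) → (236.5245,214.3949). Closed: final G1 returns to the first vertex.

**Shape 2** — `<path>` regular polygon, stroke `#ff0000` → score (S528, F2448). Machine vertices: (82.5137,52.8197) → (64.2906,126.1961) → (118.7249,178.6659) → (191.3823,157.7593) → (209.6054,84.3829) → (155.1711,31.9131) → (82.5137,52.8197). Closed: final G1 returns to the first vertex.

**Shape 3** — `<path>` regular polygon, stroke `#ff0000` → score (S528, F2448). Machine vertices: (56.7514,154.2466) → (98.0742,136.5230) → (80.3506,95.2002) → (39.0278,112.9238) → (56.7514,154.2466). Closed: final G1 returns to the first vertex.

**Shape 4** — `<polygon>` regular polygon, stroke `#ff0000` → score (S528, F2448). Machine vertices: (53.9948,102.1454) → (109.4542,74.3180) → (81.6268,18.8586) → (26.1674,46.6860) → (53.9948,102.1454). Closed: final G1 returns to the first vertex.

**Shape 5** — `<path>` quadratic bezier, stroke `#ff0000` → score (S528, F2448). Control points (SVG): P0=(34.3984,163.5337), P1=(-5.1197,207.4770), P2=(12.4297,201.1470); sampled at t=k/8. Machine vertices: (34.3984,112.2069) → (25.4106,102.0066) → (18.2061,93.3773) → (12.7849,86.3191) → (9.1472,80.8319) → (7.2928,76.9158) → (7.2217,74.5707) → (8.9340,73.7966) → (12.4297,74.5936). Open path.

**Shape 6** — `<rect>` rectangle, stroke `#ff0000` → score (S528, F2448). Machine vertices: (70.7819,188.8426) → (93.4511,188.8426) → (93.4511,155.0550) → (70.7819,155.0550) → (70.7819,188.8426). Closed: final G1 returns to the first vertex.

**Shape 7** — `<polygon>` closed polygon, stroke `#ff0000` → score (S528, F2448). Machine vertices: (76.4119,139.7718) → (159.9493,153.0793) → (234.6300,81.6370) → (76.4119,139.7718). Closed: final G1 returns to the first vertex.

**Shape 8** — `<polygon>` closed polygon, stroke `#000000` → cut (S880, F987). Machine vertices: (234.6907,262.6959) → (232.0919,185.4184) → (33.7300,142.4262) → (113.7678,30.9505) → (16.9496,268.1843) → (234.6907,262.6959). Closed: final G1 returns to the first vertex.

G21
G90
G00 X236.5245 Y214.3949
M4 S528
G1 X243.0412 Y215.1586 F2448
G1 X247.7014 Y210.5398
G1 X246.9959 Y204.0166
G1 X241.4559 Y200.5010
G1 X235.2532 Y202.6404
G1 X233.0585 Y208.8237
G1 X236.5245 Y214.3949
M5
G00 X82.5137 Y52.8197
M4 S528
G1 X64.2906 Y126.1961 F2448
G1 X118.7249 Y178.6659
G1 X191.3823 Y157.7593
G1 X209.6054 Y84.3829
G1 X155.1711 Y31.9131
G1 X82.5137 Y52.8197
M5
G00 X56.7514 Y154.2466
M4 S528
G1 X98.0742 Y136.5230 F2448
G1 X80.3506 Y95.2002
G1 X39.0278 Y112.9238
G1 X56.7514 Y154.2466
M5
G00 X53.9948 Y102.1454
M4 S528
G1 X109.4542 Y74.3180 F2448
G1 X81.6268 Y18.8586
G1 X26.1674 Y46.6860
G1 X53.9948 Y102.1454
M5
G00 X34.3984 Y112.2069
M4 S528
G1 X25.4106 Y102.0066 F2448
G1 X18.2061 Y93.3773
G1 X12.7849 Y86.3191
G1 X9.1472 Y80.8319
G1 X7.2928 Y76.9158
G1 X7.2217 Y74.5707
G1 X8.9340 Y73.7966
G1 X12.4297 Y74.5936
M5
G00 X70.7819 Y188.8426
M4 S528
G1 X93.4511 Y188.8426 F2448
G1 X93.4511 Y155.0550
G1 X70.7819 Y155.0550
G1 X70.7819 Y188.8426
M5
G00 X76.4119 Y139.7718
M4 S528
G1 X159.9493 Y153.0793 F2448
G1 X234.6300 Y81.6370
G1 X76.4119 Y139.7718
M5
G00 X234.6907 Y262.6959
M4 S880
G1 X232.0919 Y185.4184 F987
G1 X33.7300 Y142.4262
G1 X113.7678 Y30.9505
G1 X16.9496 Y268.1843
G1 X234.6907 Y262.6959
M5
G00 X0.0000 Y0.0000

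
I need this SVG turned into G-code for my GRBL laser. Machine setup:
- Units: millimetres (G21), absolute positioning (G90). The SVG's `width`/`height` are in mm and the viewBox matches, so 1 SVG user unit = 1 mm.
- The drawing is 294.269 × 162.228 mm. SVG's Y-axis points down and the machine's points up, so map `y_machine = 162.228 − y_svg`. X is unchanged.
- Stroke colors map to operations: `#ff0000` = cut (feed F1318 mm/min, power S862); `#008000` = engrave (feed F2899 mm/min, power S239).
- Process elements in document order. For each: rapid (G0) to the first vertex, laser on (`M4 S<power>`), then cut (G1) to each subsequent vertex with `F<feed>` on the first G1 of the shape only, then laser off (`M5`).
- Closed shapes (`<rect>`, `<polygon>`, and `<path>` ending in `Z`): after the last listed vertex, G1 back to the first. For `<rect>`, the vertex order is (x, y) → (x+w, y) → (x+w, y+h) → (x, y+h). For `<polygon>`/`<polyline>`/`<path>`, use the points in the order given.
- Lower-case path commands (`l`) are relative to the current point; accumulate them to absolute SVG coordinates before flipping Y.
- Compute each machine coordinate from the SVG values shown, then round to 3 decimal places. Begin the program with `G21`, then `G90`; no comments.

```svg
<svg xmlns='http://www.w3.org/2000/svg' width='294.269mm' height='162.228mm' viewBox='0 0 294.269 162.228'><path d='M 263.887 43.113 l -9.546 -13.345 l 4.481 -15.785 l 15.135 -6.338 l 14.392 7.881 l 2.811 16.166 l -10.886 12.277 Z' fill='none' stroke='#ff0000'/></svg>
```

Since the viewBox matches the mm dimensions, user units are millimetres directly. The only transform is the Y-flip y_m = 162.228 − y_svg.

Shape 1 is a regular polygon drawn with `<path>`. Its stroke #ff0000 means cut at S862, F1318. After flipping Y the toolpath is (263.887,119.115) → (254.341,132.460) → (258.822,148.245) → (273.957,154.583) → (288.349,146.702) → (291.160,130.536) → (280.274,118.259) → (263.887,119.115), returning to the start.

G21
G90
G0 X263.887 Y119.115
M4 S862
G1 X254.341 Y132.460 F1318
G1 X258.822 Y148.245
G1 X273.957 Y154.583
G1 X288.349 Y146.702
G1 X291.160 Y130.536
G1 X280.274 Y118.259
G1 X263.887 Y119.115
M5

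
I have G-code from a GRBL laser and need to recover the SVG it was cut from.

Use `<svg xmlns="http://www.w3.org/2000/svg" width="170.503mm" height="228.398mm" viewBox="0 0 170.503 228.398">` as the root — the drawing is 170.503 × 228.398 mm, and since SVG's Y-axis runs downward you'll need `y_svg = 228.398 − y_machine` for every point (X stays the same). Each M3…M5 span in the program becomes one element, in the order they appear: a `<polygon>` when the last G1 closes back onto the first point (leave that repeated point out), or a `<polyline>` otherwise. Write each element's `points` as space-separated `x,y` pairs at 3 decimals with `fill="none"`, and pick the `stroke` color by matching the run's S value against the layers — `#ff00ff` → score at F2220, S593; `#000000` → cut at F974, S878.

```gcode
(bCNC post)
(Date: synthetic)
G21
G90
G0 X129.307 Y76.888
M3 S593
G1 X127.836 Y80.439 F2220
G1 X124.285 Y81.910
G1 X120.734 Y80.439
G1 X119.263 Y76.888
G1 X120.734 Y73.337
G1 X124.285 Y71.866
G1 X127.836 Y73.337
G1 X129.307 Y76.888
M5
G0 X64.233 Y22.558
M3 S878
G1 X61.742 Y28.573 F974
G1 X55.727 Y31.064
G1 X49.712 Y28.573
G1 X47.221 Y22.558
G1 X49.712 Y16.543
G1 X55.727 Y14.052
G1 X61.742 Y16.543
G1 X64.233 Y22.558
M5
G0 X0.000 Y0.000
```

<svg xmlns="http://www.w3.org/2000/svg" width="170.503mm" height="228.398mm" viewBox="0 0 170.503 228.398">
  <polygon points="129.307,151.510 127.836,147.959 124.285,146.488 120.734,147.959 119.263,151.510 120.734,155.061 124.285,156.532 127.836,155.061" fill="none" stroke="#ff00ff"/>
  <polygon points="64.233,205.840 61.742,199.825 55.727,197.334 49.712,199.825 47.221,205.840 49.712,211.855 55.727,214.346 61.742,211.855" fill="none" stroke="#000000"/>
</svg>

Each laser-on run becomes one SVG element. Flip Y back into SVG space with y_svg = 228.398 − y_machine.

Run 1: power S593 maps to stroke `#ff00ff` (score). The run returns to its start, so emit a `<polygon>` with points (Y-flipped): 129.307,151.510 127.836,147.959 124.285,146.488 120.734,147.959 119.263,151.510 120.734,155.061 124.285,156.532 127.836,155.061.

Run 2: the run's S878 means `#000000` (cut). The run returns to its start, so emit a `<polygon>` with points (Y-flipped): 64.233,205.840 61.742,199.825 55.727,197.334 49.712,199.825 47.221,205.840 49.712,211.855 55.727,214.346 61.742,211.855.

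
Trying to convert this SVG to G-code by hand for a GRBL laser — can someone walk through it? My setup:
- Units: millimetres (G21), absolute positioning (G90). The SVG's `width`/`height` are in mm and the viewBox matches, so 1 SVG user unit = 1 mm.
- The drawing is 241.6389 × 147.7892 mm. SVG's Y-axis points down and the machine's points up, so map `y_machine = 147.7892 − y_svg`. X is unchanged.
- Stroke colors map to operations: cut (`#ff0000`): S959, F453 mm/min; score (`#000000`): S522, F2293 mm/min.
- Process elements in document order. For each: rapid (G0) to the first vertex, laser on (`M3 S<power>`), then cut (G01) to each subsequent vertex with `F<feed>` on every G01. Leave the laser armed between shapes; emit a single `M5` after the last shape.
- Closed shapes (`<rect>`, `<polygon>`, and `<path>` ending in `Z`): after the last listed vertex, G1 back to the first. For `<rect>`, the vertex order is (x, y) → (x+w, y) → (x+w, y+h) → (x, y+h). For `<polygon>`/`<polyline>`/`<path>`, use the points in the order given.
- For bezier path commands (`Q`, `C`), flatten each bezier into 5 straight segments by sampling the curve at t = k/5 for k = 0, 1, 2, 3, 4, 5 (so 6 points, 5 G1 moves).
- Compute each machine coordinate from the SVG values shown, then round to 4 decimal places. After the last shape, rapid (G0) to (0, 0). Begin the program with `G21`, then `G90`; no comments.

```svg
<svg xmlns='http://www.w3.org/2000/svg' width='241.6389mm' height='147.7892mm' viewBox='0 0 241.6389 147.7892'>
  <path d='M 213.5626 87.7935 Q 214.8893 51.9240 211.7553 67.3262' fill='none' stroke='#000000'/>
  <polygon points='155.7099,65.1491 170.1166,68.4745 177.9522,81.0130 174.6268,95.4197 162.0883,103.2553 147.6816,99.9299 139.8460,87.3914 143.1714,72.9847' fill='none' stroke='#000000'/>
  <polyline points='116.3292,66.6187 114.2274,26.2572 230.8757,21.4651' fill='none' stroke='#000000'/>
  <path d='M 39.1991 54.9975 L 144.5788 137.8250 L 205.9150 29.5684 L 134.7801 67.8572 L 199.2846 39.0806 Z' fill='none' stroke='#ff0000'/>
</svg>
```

viewBox `0 0 241.6389 147.7892` with mm width/height → 1 unit = 1 mm. Flip: y_m = 147.7892 − y_svg.

**Shape 1** — `<path>` quadratic bezier, stroke `#000000` → score (S522, F2293). Control points (SVG): P0=(213.5626,87.7935), P1=(214.8893,51.9240), P2=(211.7553,67.3262); sampled at t=k/5. Machine vertices: (213.5626,59.9957) → (213.9149,72.2926) → (213.9102,80.4878) → (213.5488,84.5813) → (212.8305,84.5730) → (211.7553,80.4630). Open path.

**Shape 2** — `<polygon>` regular polygon, stroke `#000000` → score (S522, F2293). Machine vertices: (155.7099,82.6401) → (170.1166,79.3147) → (177.9522,66.7762) → (174.6268,52.3695) → (162.0883,44.5339) → (147.6816,47.8593) → (139.8460,60.3978) → (143.1714,74.8045) → (155.7099,82.6401). Closed: final G1 returns to the first vertex.

**Shape 3** — `<polyline>` open polyline, stroke `#000000` → score (S522, F2293). Machine vertices: (116.3292,81.1705) → (114.2274,121.5320) → (230.8757,126.3241). Open path.

**Shape 4** — `<path>` closed polygon, stroke `#ff0000` → cut (S959, F453). Machine vertices: (39.1991,92.7917) → (144.5788,9.9642) → (205.9150,118.2208) → (134.7801,79.9320) → (199.2846,108.7086) → (39.1991,92.7917). Closed: final G1 returns to the first vertex.

G21
G90
G0 X213.5626 Y59.9957
M3 S522
G01 X213.9149 Y72.2926 F2293
G01 X213.9102 Y80.4878 F2293
G01 X213.5488 Y84.5813 F2293
G01 X212.8305 Y84.5730 F2293
G01 X211.7553 Y80.4630 F2293
G0 X155.7099 Y82.6401
M3 S522
G01 X170.1166 Y79.3147 F2293
G01 X177.9522 Y66.7762 F2293
G01 X174.6268 Y52.3695 F2293
G01 X162.0883 Y44.5339 F2293
G01 X147.6816 Y47.8593 F2293
G01 X139.8460 Y60.3978 F2293
G01 X143.1714 Y74.8045 F2293
G01 X155.7099 Y82.6401 F2293
G0 X116.3292 Y81.1705
M3 S522
G01 X114.2274 Y121.5320 F2293
G01 X230.8757 Y126.3241 F2293
G0 X39.1991 Y92.7917
M3 S959
G01 X144.5788 Y9.9642 F453
G01 X205.9150 Y118.2208 F453
G01 X134.7801 Y79.9320 F453
G01 X199.2846 Y108.7086 F453
G01 X39.1991 Y92.7917 F453
M5
G0 X0.0000 Y0.0000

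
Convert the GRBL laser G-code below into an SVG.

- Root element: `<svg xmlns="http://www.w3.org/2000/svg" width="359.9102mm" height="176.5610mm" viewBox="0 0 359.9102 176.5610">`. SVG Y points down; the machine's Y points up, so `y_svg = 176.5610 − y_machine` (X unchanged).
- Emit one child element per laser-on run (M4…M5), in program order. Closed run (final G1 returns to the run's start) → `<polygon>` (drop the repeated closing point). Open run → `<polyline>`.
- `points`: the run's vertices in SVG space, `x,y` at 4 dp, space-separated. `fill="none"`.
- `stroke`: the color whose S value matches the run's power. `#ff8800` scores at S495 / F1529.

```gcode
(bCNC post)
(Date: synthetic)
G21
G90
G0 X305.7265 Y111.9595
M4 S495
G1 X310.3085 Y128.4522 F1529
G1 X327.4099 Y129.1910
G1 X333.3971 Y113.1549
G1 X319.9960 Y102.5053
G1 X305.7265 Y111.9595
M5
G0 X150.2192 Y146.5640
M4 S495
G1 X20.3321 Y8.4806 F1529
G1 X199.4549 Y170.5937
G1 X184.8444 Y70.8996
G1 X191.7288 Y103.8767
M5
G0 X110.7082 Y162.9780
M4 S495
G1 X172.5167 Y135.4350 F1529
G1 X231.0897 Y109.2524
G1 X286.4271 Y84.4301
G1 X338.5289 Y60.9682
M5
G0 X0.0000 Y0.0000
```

<svg xmlns="http://www.w3.org/2000/svg" width="359.9102mm" height="176.5610mm" viewBox="0 0 359.9102 176.5610">
  <polygon points="305.7265,64.6015 310.3085,48.1088 327.4099,47.3700 333.3971,63.4061 319.9960,74.0557" fill="none" stroke="#ff8800"/>
  <polyline points="150.2192,29.9970 20.3321,168.0804 199.4549,5.9673 184.8444,105.6614 191.7288,72.6843" fill="none" stroke="#ff8800"/>
  <polyline points="110.7082,13.5830 172.5167,41.1260 231.0897,67.3086 286.4271,92.1309 338.5289,115.5928" fill="none" stroke="#ff8800"/>
</svg>

Machine Y-up, SVG Y-down with viewBox height 176.5610, so y_svg = 176.5610 − y_machine; X carries over. Every run uses S495, so all elements get stroke `#ff8800` (score).

Run 1: The run returns to its start, so emit a `<polygon>` with points (Y-flipped): 305.7265,64.6015 310.3085,48.1088 327.4099,47.3700 333.3971,63.4061 319.9960,74.0557.

Run 2: The run is open, so emit a `<polyline>` with points (Y-flipped): 150.2192,29.9970 20.3321,168.0804 199.4549,5.9673 184.8444,105.6614 191.7288,72.6843.

Run 3: The run is open, so emit a `<polyline>` with points (Y-flipped): 110.7082,13.5830 172.5167,41.1260 231.0897,67.3086 286.4271,92.1309 338.5289,115.5928.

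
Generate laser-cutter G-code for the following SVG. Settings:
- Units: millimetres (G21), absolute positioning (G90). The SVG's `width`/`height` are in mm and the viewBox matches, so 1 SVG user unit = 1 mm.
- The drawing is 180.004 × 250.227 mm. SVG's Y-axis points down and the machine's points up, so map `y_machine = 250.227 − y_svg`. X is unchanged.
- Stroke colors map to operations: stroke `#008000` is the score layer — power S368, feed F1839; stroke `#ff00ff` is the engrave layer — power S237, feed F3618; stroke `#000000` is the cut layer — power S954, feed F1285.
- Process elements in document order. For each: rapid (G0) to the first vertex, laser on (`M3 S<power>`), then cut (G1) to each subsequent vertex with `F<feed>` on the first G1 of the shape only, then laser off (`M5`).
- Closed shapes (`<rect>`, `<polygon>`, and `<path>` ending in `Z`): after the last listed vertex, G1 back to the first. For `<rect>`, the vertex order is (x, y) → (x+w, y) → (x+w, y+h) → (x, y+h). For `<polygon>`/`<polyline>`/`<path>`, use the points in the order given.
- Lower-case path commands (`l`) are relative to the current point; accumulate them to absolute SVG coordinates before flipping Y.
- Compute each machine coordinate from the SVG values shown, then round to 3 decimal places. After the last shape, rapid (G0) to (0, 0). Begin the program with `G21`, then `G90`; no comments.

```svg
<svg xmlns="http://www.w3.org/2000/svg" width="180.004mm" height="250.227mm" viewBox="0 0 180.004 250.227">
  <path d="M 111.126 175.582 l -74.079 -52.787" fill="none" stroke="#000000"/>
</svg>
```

Since the viewBox matches the mm dimensions, user units are millimetres directly. The only transform is the Y-flip y_m = 250.227 − y_svg.

Shape 1 is a line segment drawn with `<path>`. Its stroke #000000 means cut at S954, F1285. After flipping Y the toolpath is (111.126,74.645) → (37.047,127.432).

G21
G90
G0 X111.126 Y74.645
M3 S954
G1 X37.047 Y127.432 F1285
M5
G0 X0.000 Y0.000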